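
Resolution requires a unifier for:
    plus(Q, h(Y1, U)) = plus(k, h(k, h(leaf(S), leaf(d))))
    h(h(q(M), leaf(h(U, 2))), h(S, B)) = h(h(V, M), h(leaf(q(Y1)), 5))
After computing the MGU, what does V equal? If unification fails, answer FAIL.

Decompose plus/2: Q = k,  h(Y1, U) = h(k, h(leaf(S), leaf(d))).
Bind Q := k; no other remaining equation mentions Q.
Decompose h/2: Y1 = k,  U = h(leaf(S), leaf(d)).
Bind Y1 := k; substituting into the one remaining equation that mentions Y1 gives: h(h(q(M), leaf(h(U, 2))), h(S, B)) = h(h(V, M), h(leaf(q(k)), 5)).
Bind U := h(leaf(S), leaf(d)); substituting into the remaining equation gives: h(h(q(M), leaf(h(h(leaf(S), leaf(d)), 2))), h(S, B)) = h(h(V, M), h(leaf(q(k)), 5)).
Decompose h/2: h(q(M), leaf(h(h(leaf(S), leaf(d)), 2))) = h(V, M),  h(S, B) = h(leaf(q(k)), 5).
Decompose h/2: q(M) = V,  leaf(h(h(leaf(S), leaf(d)), 2)) = M.
Bind V := q(M); no other remaining equation mentions V.
Bind M := leaf(h(h(leaf(S), leaf(d)), 2)); no other remaining equation mentions M. Substituting into the earlier binding gives V := q(leaf(h(h(leaf(S), leaf(d)), 2))).
Decompose h/2: S = leaf(q(k)),  B = 5.
Bind S := leaf(q(k)); no other remaining equation mentions S. Substituting into the earlier bindings gives U := h(leaf(leaf(q(k))), leaf(d)), V := q(leaf(h(h(leaf(leaf(q(k))), leaf(d)), 2))), M := leaf(h(h(leaf(leaf(q(k))), leaf(d)), 2)).
Bind B := 5.
MGU = { Q ↦ k, Y1 ↦ k, U ↦ h(leaf(leaf(q(k))), leaf(d)), V ↦ q(leaf(h(h(leaf(leaf(q(k))), leaf(d)), 2))), M ↦ leaf(h(h(leaf(leaf(q(k))), leaf(d)), 2)), S ↦ leaf(q(k)), B ↦ 5 }, so V ↦ q(leaf(h(h(leaf(leaf(q(k))), leaf(d)), 2))).

q(leaf(h(h(leaf(leaf(q(k))), leaf(d)), 2)))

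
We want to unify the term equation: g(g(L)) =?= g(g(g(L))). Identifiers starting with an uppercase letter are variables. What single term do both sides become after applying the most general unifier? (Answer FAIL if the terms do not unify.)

Decompose g/1: g(L) =?= g(g(L)).
Decompose g/1: L =?= g(L).
Occurs check fails: L occurs in g(L); the equation L =?= g(L) has no finite solution.

FAIL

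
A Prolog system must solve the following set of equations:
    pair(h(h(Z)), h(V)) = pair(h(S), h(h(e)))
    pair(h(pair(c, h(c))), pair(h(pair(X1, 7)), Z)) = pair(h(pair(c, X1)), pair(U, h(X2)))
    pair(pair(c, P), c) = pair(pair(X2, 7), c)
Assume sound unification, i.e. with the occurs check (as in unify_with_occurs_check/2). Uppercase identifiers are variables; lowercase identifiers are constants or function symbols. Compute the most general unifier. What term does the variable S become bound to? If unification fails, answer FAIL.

Decompose pair/2: h(h(Z)) = h(S),  h(V) = h(h(e)).
Decompose h/1: h(Z) = S.
Bind S := h(Z); no other remaining equation mentions S.
Decompose h/1: V = h(e).
Bind V := h(e); no other remaining equation mentions V.
Decompose pair/2: h(pair(c, h(c))) = h(pair(c, X1)),  pair(h(pair(X1, 7)), Z) = pair(U, h(X2)).
Decompose h/1: pair(c, h(c)) = pair(c, X1).
Decompose pair/2: c = c,  h(c) = X1.
Delete trivial equation c = c.
Bind X1 := h(c); substituting into the one remaining equation that mentions X1 gives: pair(h(pair(h(c), 7)), Z) = pair(U, h(X2)).
Decompose pair/2: h(pair(h(c), 7)) = U,  Z = h(X2).
Bind U := h(pair(h(c), 7)); no other remaining equation mentions U.
Bind Z := h(X2); no other remaining equation mentions Z. Substituting into the earlier binding gives S := h(h(X2)).
Decompose pair/2: pair(c, P) = pair(X2, 7),  c = c.
Decompose pair/2: c = X2,  P = 7.
Bind X2 := c; no other remaining equation mentions X2. Substituting into the earlier bindings gives S := h(h(c)), Z := h(c).
Bind P := 7; no other remaining equation mentions P.
Delete trivial equation c = c.
MGU = { S = h(h(c)), V = h(e), X1 = h(c), U = h(pair(h(c), 7)), Z = h(c), X2 = c, P = 7 }, so S = h(h(c)).

h(h(c))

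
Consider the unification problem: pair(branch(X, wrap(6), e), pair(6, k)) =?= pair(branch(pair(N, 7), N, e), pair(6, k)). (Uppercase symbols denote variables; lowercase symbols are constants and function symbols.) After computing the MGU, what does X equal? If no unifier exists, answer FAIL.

Decompose pair/2: branch(X, wrap(6), e) =?= branch(pair(N, 7), N, e),  pair(6, k) =?= pair(6, k).
Decompose branch/3: X =?= pair(N, 7),  wrap(6) =?= N,  e =?= e.
Bind X := pair(N, 7); no other remaining equation mentions X.
Bind N := wrap(6); no other remaining equation mentions N. Substituting into the earlier binding gives X := pair(wrap(6), 7).
Delete trivial equation e =?= e.
Delete trivial equation pair(6, k) =?= pair(6, k).
MGU = { X -> pair(wrap(6), 7), N -> wrap(6) }, so X -> pair(wrap(6), 7).

pair(wrap(6), 7)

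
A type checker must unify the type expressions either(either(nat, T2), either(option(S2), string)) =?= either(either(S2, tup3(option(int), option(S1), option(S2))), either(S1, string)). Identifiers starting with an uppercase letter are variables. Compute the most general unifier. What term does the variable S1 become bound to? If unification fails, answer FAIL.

option(nat)

Decompose either/2: either(nat, T2) =?= either(S2, tup3(option(int), option(S1), option(S2))),  either(option(S2), string) =?= either(S1, string).
Decompose either/2: nat =?= S2,  T2 =?= tup3(option(int), option(S1), option(S2)).
Bind S2 := nat; substituting into the remaining equations gives: T2 =?= tup3(option(int), option(S1), option(nat)),  either(option(nat), string) =?= either(S1, string).
Bind T2 := tup3(option(int), option(S1), option(nat)); no other remaining equation mentions T2.
Decompose either/2: option(nat) =?= S1,  string =?= string.
Bind S1 := option(nat); no other remaining equation mentions S1. Substituting into the earlier binding gives T2 := tup3(option(int), option(option(nat)), option(nat)).
Delete trivial equation string =?= string.
MGU = { S2 := nat, T2 := tup3(option(int), option(option(nat)), option(nat)), S1 := option(nat) }, so S1 := option(nat).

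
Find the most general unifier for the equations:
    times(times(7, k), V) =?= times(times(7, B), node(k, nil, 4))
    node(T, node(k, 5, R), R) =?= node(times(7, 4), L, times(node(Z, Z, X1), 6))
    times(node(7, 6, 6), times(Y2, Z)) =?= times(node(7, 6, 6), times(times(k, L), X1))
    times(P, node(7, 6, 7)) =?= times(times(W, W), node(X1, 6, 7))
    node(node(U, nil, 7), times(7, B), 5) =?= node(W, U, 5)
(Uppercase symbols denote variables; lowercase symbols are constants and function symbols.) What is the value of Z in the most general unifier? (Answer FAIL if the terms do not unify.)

Decompose times/2: times(7, k) =?= times(7, B),  V =?= node(k, nil, 4).
Decompose times/2: 7 =?= 7,  k =?= B.
Delete trivial equation 7 =?= 7.
Bind B := k; substituting into the one remaining equation that mentions B gives: node(node(U, nil, 7), times(7, k), 5) =?= node(W, U, 5).
Bind V := node(k, nil, 4); no other remaining equation mentions V.
Decompose node/3: T =?= times(7, 4),  node(k, 5, R) =?= L,  R =?= times(node(Z, Z, X1), 6).
Bind T := times(7, 4); no other remaining equation mentions T.
Bind L := node(k, 5, R); substituting into the one remaining equation that mentions L gives: times(node(7, 6, 6), times(Y2, Z)) =?= times(node(7, 6, 6), times(times(k, node(k, 5, R)), X1)).
Bind R := times(node(Z, Z, X1), 6); substituting into the one remaining equation that mentions R gives: times(node(7, 6, 6), times(Y2, Z)) =?= times(node(7, 6, 6), times(times(k, node(k, 5, times(node(Z, Z, X1), 6))), X1)). Substituting into the earlier binding gives L := node(k, 5, times(node(Z, Z, X1), 6)).
Decompose times/2: node(7, 6, 6) =?= node(7, 6, 6),  times(Y2, Z) =?= times(times(k, node(k, 5, times(node(Z, Z, X1), 6))), X1).
Delete trivial equation node(7, 6, 6) =?= node(7, 6, 6).
Decompose times/2: Y2 =?= times(k, node(k, 5, times(node(Z, Z, X1), 6))),  Z =?= X1.
Bind Y2 := times(k, node(k, 5, times(node(Z, Z, X1), 6))); no other remaining equation mentions Y2.
Bind Z := X1; no other remaining equation mentions Z. Substituting into the earlier bindings gives L := node(k, 5, times(node(X1, X1, X1), 6)), R := times(node(X1, X1, X1), 6), Y2 := times(k, node(k, 5, times(node(X1, X1, X1), 6))).
Decompose times/2: P =?= times(W, W),  node(7, 6, 7) =?= node(X1, 6, 7).
Bind P := times(W, W); no other remaining equation mentions P.
Decompose node/3: 7 =?= X1,  6 =?= 6,  7 =?= 7.
Bind X1 := 7; no other remaining equation mentions X1. Substituting into the earlier bindings gives L := node(k, 5, times(node(7, 7, 7), 6)), R := times(node(7, 7, 7), 6), Y2 := times(k, node(k, 5, times(node(7, 7, 7), 6))), Z := 7.
Delete trivial equation 6 =?= 6.
Delete trivial equation 7 =?= 7.
Decompose node/3: node(U, nil, 7) =?= W,  times(7, k) =?= U,  5 =?= 5.
Bind W := node(U, nil, 7); no other remaining equation mentions W. Substituting into the earlier binding gives P := times(node(U, nil, 7), node(U, nil, 7)).
Bind U := times(7, k); no other remaining equation mentions U. Substituting into the earlier bindings gives P := times(node(times(7, k), nil, 7), node(times(7, k), nil, 7)), W := node(times(7, k), nil, 7).
Delete trivial equation 5 =?= 5.
MGU = { B := k, V := node(k, nil, 4), T := times(7, 4), L := node(k, 5, times(node(7, 7, 7), 6)), R := times(node(7, 7, 7), 6), Y2 := times(k, node(k, 5, times(node(7, 7, 7), 6))), Z := 7, P := times(node(times(7, k), nil, 7), node(times(7, k), nil, 7)), X1 := 7, W := node(times(7, k), nil, 7), U := times(7, k) }, so Z := 7.

7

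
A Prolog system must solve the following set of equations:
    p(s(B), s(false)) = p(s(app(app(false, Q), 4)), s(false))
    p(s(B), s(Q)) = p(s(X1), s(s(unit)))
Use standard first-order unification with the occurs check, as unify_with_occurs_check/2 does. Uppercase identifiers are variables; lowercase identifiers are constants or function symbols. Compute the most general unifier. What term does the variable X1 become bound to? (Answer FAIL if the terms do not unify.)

app(app(false, s(unit)), 4)

Decompose p/2: s(B) = s(app(app(false, Q), 4)),  s(false) = s(false).
Decompose s/1: B = app(app(false, Q), 4).
Bind B := app(app(false, Q), 4); substituting into the one remaining equation that mentions B gives: p(s(app(app(false, Q), 4)), s(Q)) = p(s(X1), s(s(unit))).
Delete trivial equation s(false) = s(false).
Decompose p/2: s(app(app(false, Q), 4)) = s(X1),  s(Q) = s(s(unit)).
Decompose s/1: app(app(false, Q), 4) = X1.
Bind X1 := app(app(false, Q), 4); no other remaining equation mentions X1.
Decompose s/1: Q = s(unit).
Bind Q := s(unit). Substituting into the earlier bindings gives B := app(app(false, s(unit)), 4), X1 := app(app(false, s(unit)), 4).
MGU = { B = app(app(false, s(unit)), 4), X1 = app(app(false, s(unit)), 4), Q = s(unit) }, so X1 = app(app(false, s(unit)), 4).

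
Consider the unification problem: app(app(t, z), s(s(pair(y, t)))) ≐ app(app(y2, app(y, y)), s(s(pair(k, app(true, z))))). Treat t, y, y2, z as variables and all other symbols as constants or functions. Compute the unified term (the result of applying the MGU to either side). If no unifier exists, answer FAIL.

Decompose app/2: app(t, z) ≐ app(y2, app(y, y)),  s(s(pair(y, t))) ≐ s(s(pair(k, app(true, z)))).
Decompose app/2: t ≐ y2,  z ≐ app(y, y).
Bind t := y2; substituting into the one remaining equation that mentions t gives: s(s(pair(y, y2))) ≐ s(s(pair(k, app(true, z)))).
Bind z := app(y, y); substituting into the remaining equation gives: s(s(pair(y, y2))) ≐ s(s(pair(k, app(true, app(y, y))))).
Decompose s/1: s(pair(y, y2)) ≐ s(pair(k, app(true, app(y, y)))).
Decompose s/1: pair(y, y2) ≐ pair(k, app(true, app(y, y))).
Decompose pair/2: y ≐ k,  y2 ≐ app(true, app(y, y)).
Bind y := k; substituting into the remaining equation gives: y2 ≐ app(true, app(k, k)). Substituting into the earlier binding gives z := app(k, k).
Bind y2 := app(true, app(k, k)). Substituting into the earlier binding gives t := app(true, app(k, k)).
Applying the MGU to either side gives app(app(app(true, app(k, k)), app(k, k)), s(s(pair(k, app(true, app(k, k)))))).

app(app(app(true, app(k, k)), app(k, k)), s(s(pair(k, app(true, app(k, k))))))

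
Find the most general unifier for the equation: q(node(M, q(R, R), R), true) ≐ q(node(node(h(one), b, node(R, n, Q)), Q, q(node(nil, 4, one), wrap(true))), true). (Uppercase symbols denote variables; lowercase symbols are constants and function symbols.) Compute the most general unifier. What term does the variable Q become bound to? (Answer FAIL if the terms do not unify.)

Decompose q/2: node(M, q(R, R), R) ≐ node(node(h(one), b, node(R, n, Q)), Q, q(node(nil, 4, one), wrap(true))),  true ≐ true.
Decompose node/3: M ≐ node(h(one), b, node(R, n, Q)),  q(R, R) ≐ Q,  R ≐ q(node(nil, 4, one), wrap(true)).
Bind M := node(h(one), b, node(R, n, Q)); no other remaining equation mentions M.
Bind Q := q(R, R); no other remaining equation mentions Q. Substituting into the earlier binding gives M := node(h(one), b, node(R, n, q(R, R))).
Bind R := q(node(nil, 4, one), wrap(true)); no other remaining equation mentions R. Substituting into the earlier bindings gives M := node(h(one), b, node(q(node(nil, 4, one), wrap(true)), n, q(q(node(nil, 4, one), wrap(true)), q(node(nil, 4, one), wrap(true))))), Q := q(q(node(nil, 4, one), wrap(true)), q(node(nil, 4, one), wrap(true))).
Delete trivial equation true ≐ true.
MGU = { M ↦ node(h(one), b, node(q(node(nil, 4, one), wrap(true)), n, q(q(node(nil, 4, one), wrap(true)), q(node(nil, 4, one), wrap(true))))), Q ↦ q(q(node(nil, 4, one), wrap(true)), q(node(nil, 4, one), wrap(true))), R ↦ q(node(nil, 4, one), wrap(true)) }, so Q ↦ q(q(node(nil, 4, one), wrap(true)), q(node(nil, 4, one), wrap(true))).

q(q(node(nil, 4, one), wrap(true)), q(node(nil, 4, one), wrap(true)))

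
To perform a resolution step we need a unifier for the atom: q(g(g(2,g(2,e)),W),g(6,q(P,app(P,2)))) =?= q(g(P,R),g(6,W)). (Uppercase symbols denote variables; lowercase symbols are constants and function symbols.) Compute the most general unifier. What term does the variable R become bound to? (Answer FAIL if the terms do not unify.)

Decompose q/2: g(g(2,g(2,e)),W) =?= g(P,R),  g(6,q(P,app(P,2))) =?= g(6,W).
Decompose g/2: g(2,g(2,e)) =?= P,  W =?= R.
Bind P := g(2,g(2,e)); substituting into the one remaining equation that mentions P gives: g(6,q(g(2,g(2,e)),app(g(2,g(2,e)),2))) =?= g(6,W).
Bind W := R; substituting into the remaining equation gives: g(6,q(g(2,g(2,e)),app(g(2,g(2,e)),2))) =?= g(6,R).
Decompose g/2: 6 =?= 6,  q(g(2,g(2,e)),app(g(2,g(2,e)),2)) =?= R.
Delete trivial equation 6 =?= 6.
Bind R := q(g(2,g(2,e)),app(g(2,g(2,e)),2)). Substituting into the earlier binding gives W := q(g(2,g(2,e)),app(g(2,g(2,e)),2)).
MGU = { P ↦ g(2,g(2,e)), W ↦ q(g(2,g(2,e)),app(g(2,g(2,e)),2)), R ↦ q(g(2,g(2,e)),app(g(2,g(2,e)),2)) }, so R ↦ q(g(2,g(2,e)),app(g(2,g(2,e)),2)).

q(g(2,g(2,e)),app(g(2,g(2,e)),2))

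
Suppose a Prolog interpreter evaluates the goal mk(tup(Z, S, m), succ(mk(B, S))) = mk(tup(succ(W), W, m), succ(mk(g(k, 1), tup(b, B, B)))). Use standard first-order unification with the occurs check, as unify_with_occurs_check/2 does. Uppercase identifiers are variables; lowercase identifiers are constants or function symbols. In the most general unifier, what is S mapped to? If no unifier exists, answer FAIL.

tup(b, g(k, 1), g(k, 1))

Decompose mk/2: tup(Z, S, m) = tup(succ(W), W, m),  succ(mk(B, S)) = succ(mk(g(k, 1), tup(b, B, B))).
Decompose tup/3: Z = succ(W),  S = W,  m = m.
Bind Z := succ(W); no other remaining equation mentions Z.
Bind S := W; substituting into the one remaining equation that mentions S gives: succ(mk(B, W)) = succ(mk(g(k, 1), tup(b, B, B))).
Delete trivial equation m = m.
Decompose succ/1: mk(B, W) = mk(g(k, 1), tup(b, B, B)).
Decompose mk/2: B = g(k, 1),  W = tup(b, B, B).
Bind B := g(k, 1); substituting into the remaining equation gives: W = tup(b, g(k, 1), g(k, 1)).
Bind W := tup(b, g(k, 1), g(k, 1)). Substituting into the earlier bindings gives Z := succ(tup(b, g(k, 1), g(k, 1))), S := tup(b, g(k, 1), g(k, 1)).
MGU = { Z = succ(tup(b, g(k, 1), g(k, 1))), S = tup(b, g(k, 1), g(k, 1)), B = g(k, 1), W = tup(b, g(k, 1), g(k, 1)) }, so S = tup(b, g(k, 1), g(k, 1)).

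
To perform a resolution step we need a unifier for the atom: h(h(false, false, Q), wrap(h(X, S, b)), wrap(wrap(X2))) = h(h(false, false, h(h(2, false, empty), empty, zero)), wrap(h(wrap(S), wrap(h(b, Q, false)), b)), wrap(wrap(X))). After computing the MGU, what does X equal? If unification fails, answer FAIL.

wrap(wrap(h(b, h(h(2, false, empty), empty, zero), false)))

Decompose h/3: h(false, false, Q) = h(false, false, h(h(2, false, empty), empty, zero)),  wrap(h(X, S, b)) = wrap(h(wrap(S), wrap(h(b, Q, false)), b)),  wrap(wrap(X2)) = wrap(wrap(X)).
Decompose h/3: false = false,  false = false,  Q = h(h(2, false, empty), empty, zero).
Delete trivial equation false = false.
Delete trivial equation false = false.
Bind Q := h(h(2, false, empty), empty, zero); substituting into the one remaining equation that mentions Q gives: wrap(h(X, S, b)) = wrap(h(wrap(S), wrap(h(b, h(h(2, false, empty), empty, zero), false)), b)).
Decompose wrap/1: h(X, S, b) = h(wrap(S), wrap(h(b, h(h(2, false, empty), empty, zero), false)), b).
Decompose h/3: X = wrap(S),  S = wrap(h(b, h(h(2, false, empty), empty, zero), false)),  b = b.
Bind X := wrap(S); substituting into the one remaining equation that mentions X gives: wrap(wrap(X2)) = wrap(wrap(wrap(S))).
Bind S := wrap(h(b, h(h(2, false, empty), empty, zero), false)); substituting into the one remaining equation that mentions S gives: wrap(wrap(X2)) = wrap(wrap(wrap(wrap(h(b, h(h(2, false, empty), empty, zero), false))))). Substituting into the earlier binding gives X := wrap(wrap(h(b, h(h(2, false, empty), empty, zero), false))).
Delete trivial equation b = b.
Decompose wrap/1: wrap(X2) = wrap(wrap(wrap(h(b, h(h(2, false, empty), empty, zero), false)))).
Decompose wrap/1: X2 = wrap(wrap(h(b, h(h(2, false, empty), empty, zero), false))).
Bind X2 := wrap(wrap(h(b, h(h(2, false, empty), empty, zero), false))).
MGU = { Q := h(h(2, false, empty), empty, zero), X := wrap(wrap(h(b, h(h(2, false, empty), empty, zero), false))), S := wrap(h(b, h(h(2, false, empty), empty, zero), false)), X2 := wrap(wrap(h(b, h(h(2, false, empty), empty, zero), false))) }, so X := wrap(wrap(h(b, h(h(2, false, empty), empty, zero), false))).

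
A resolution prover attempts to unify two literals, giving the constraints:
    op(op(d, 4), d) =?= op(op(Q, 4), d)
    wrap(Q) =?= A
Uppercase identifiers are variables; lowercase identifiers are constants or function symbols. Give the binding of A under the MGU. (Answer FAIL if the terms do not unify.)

Decompose op/2: op(d, 4) =?= op(Q, 4),  d =?= d.
Decompose op/2: d =?= Q,  4 =?= 4.
Bind Q := d; substituting into the one remaining equation that mentions Q gives: wrap(d) =?= A.
Delete trivial equation 4 =?= 4.
Delete trivial equation d =?= d.
Bind A := wrap(d).
MGU = { Q ↦ d, A ↦ wrap(d) }, so A ↦ wrap(d).

wrap(d)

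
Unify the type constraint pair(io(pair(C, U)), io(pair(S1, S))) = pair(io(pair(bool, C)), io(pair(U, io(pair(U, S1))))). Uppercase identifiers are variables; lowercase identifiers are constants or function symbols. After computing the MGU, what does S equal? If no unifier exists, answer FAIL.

Decompose pair/2: io(pair(C, U)) = io(pair(bool, C)),  io(pair(S1, S)) = io(pair(U, io(pair(U, S1)))).
Decompose io/1: pair(C, U) = pair(bool, C).
Decompose pair/2: C = bool,  U = C.
Bind C := bool; substituting into the one remaining equation that mentions C gives: U = bool.
Bind U := bool; substituting into the remaining equation gives: io(pair(S1, S)) = io(pair(bool, io(pair(bool, S1)))).
Decompose io/1: pair(S1, S) = pair(bool, io(pair(bool, S1))).
Decompose pair/2: S1 = bool,  S = io(pair(bool, S1)).
Bind S1 := bool; substituting into the remaining equation gives: S = io(pair(bool, bool)).
Bind S := io(pair(bool, bool)).
MGU = { C := bool, U := bool, S1 := bool, S := io(pair(bool, bool)) }, so S := io(pair(bool, bool)).

io(pair(bool, bool))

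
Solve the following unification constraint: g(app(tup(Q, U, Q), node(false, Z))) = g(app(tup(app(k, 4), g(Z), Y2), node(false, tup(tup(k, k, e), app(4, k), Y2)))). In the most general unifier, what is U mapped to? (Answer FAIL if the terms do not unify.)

g(tup(tup(k, k, e), app(4, k), app(k, 4)))

Decompose g/1: app(tup(Q, U, Q), node(false, Z)) = app(tup(app(k, 4), g(Z), Y2), node(false, tup(tup(k, k, e), app(4, k), Y2))).
Decompose app/2: tup(Q, U, Q) = tup(app(k, 4), g(Z), Y2),  node(false, Z) = node(false, tup(tup(k, k, e), app(4, k), Y2)).
Decompose tup/3: Q = app(k, 4),  U = g(Z),  Q = Y2.
Bind Q := app(k, 4); substituting into the one remaining equation that mentions Q gives: app(k, 4) = Y2.
Bind U := g(Z); no other remaining equation mentions U.
Bind Y2 := app(k, 4); substituting into the remaining equation gives: node(false, Z) = node(false, tup(tup(k, k, e), app(4, k), app(k, 4))).
Decompose node/2: false = false,  Z = tup(tup(k, k, e), app(4, k), app(k, 4)).
Delete trivial equation false = false.
Bind Z := tup(tup(k, k, e), app(4, k), app(k, 4)). Substituting into the earlier binding gives U := g(tup(tup(k, k, e), app(4, k), app(k, 4))).
MGU = { Q -> app(k, 4), U -> g(tup(tup(k, k, e), app(4, k), app(k, 4))), Y2 -> app(k, 4), Z -> tup(tup(k, k, e), app(4, k), app(k, 4)) }, so U -> g(tup(tup(k, k, e), app(4, k), app(k, 4))).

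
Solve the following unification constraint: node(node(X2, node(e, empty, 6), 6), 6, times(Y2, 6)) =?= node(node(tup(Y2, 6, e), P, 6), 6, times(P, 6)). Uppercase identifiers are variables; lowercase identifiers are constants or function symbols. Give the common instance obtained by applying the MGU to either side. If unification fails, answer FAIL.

Decompose node/3: node(X2, node(e, empty, 6), 6) =?= node(tup(Y2, 6, e), P, 6),  6 =?= 6,  times(Y2, 6) =?= times(P, 6).
Decompose node/3: X2 =?= tup(Y2, 6, e),  node(e, empty, 6) =?= P,  6 =?= 6.
Bind X2 := tup(Y2, 6, e); no other remaining equation mentions X2.
Bind P := node(e, empty, 6); substituting into the one remaining equation that mentions P gives: times(Y2, 6) =?= times(node(e, empty, 6), 6).
Delete trivial equation 6 =?= 6.
Delete trivial equation 6 =?= 6.
Decompose times/2: Y2 =?= node(e, empty, 6),  6 =?= 6.
Bind Y2 := node(e, empty, 6); no other remaining equation mentions Y2. Substituting into the earlier binding gives X2 := tup(node(e, empty, 6), 6, e).
Delete trivial equation 6 =?= 6.
Applying the MGU to either side gives node(node(tup(node(e, empty, 6), 6, e), node(e, empty, 6), 6), 6, times(node(e, empty, 6), 6)).

node(node(tup(node(e, empty, 6), 6, e), node(e, empty, 6), 6), 6, times(node(e, empty, 6), 6))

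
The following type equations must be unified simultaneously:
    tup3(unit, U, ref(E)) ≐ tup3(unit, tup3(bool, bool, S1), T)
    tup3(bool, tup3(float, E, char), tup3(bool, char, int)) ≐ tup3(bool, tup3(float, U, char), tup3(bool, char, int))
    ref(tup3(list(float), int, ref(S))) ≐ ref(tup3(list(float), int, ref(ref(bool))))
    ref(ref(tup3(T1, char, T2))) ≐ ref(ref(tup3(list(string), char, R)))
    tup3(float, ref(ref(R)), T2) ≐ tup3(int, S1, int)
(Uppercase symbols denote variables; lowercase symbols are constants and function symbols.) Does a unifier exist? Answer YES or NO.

Decompose tup3/3: unit ≐ unit,  U ≐ tup3(bool, bool, S1),  ref(E) ≐ T.
Delete trivial equation unit ≐ unit.
Bind U := tup3(bool, bool, S1); substituting into the one remaining equation that mentions U gives: tup3(bool, tup3(float, E, char), tup3(bool, char, int)) ≐ tup3(bool, tup3(float, tup3(bool, bool, S1), char), tup3(bool, char, int)).
Bind T := ref(E); no other remaining equation mentions T.
Decompose tup3/3: bool ≐ bool,  tup3(float, E, char) ≐ tup3(float, tup3(bool, bool, S1), char),  tup3(bool, char, int) ≐ tup3(bool, char, int).
Delete trivial equation bool ≐ bool.
Decompose tup3/3: float ≐ float,  E ≐ tup3(bool, bool, S1),  char ≐ char.
Delete trivial equation float ≐ float.
Bind E := tup3(bool, bool, S1); no other remaining equation mentions E. Substituting into the earlier binding gives T := ref(tup3(bool, bool, S1)).
Delete trivial equation char ≐ char.
Delete trivial equation tup3(bool, char, int) ≐ tup3(bool, char, int).
Decompose ref/1: tup3(list(float), int, ref(S)) ≐ tup3(list(float), int, ref(ref(bool))).
Decompose tup3/3: list(float) ≐ list(float),  int ≐ int,  ref(S) ≐ ref(ref(bool)).
Delete trivial equation list(float) ≐ list(float).
Delete trivial equation int ≐ int.
Decompose ref/1: S ≐ ref(bool).
Bind S := ref(bool); no other remaining equation mentions S.
Decompose ref/1: ref(tup3(T1, char, T2)) ≐ ref(tup3(list(string), char, R)).
Decompose ref/1: tup3(T1, char, T2) ≐ tup3(list(string), char, R).
Decompose tup3/3: T1 ≐ list(string),  char ≐ char,  T2 ≐ R.
Bind T1 := list(string); no other remaining equation mentions T1.
Delete trivial equation char ≐ char.
Bind T2 := R; substituting into the remaining equation gives: tup3(float, ref(ref(R)), R) ≐ tup3(int, S1, int).
Decompose tup3/3: float ≐ int,  ref(ref(R)) ≐ S1,  R ≐ int.
Clash: constants float and int differ; no unifier exists.

NO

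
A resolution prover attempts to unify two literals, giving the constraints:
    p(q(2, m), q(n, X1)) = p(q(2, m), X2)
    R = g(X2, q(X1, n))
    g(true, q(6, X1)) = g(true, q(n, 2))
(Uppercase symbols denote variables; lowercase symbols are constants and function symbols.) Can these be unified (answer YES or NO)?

NO

Decompose p/2: q(2, m) = q(2, m),  q(n, X1) = X2.
Delete trivial equation q(2, m) = q(2, m).
Bind X2 := q(n, X1); substituting into the one remaining equation that mentions X2 gives: R = g(q(n, X1), q(X1, n)).
Bind R := g(q(n, X1), q(X1, n)); no other remaining equation mentions R.
Decompose g/2: true = true,  q(6, X1) = q(n, 2).
Delete trivial equation true = true.
Decompose q/2: 6 = n,  X1 = 2.
Clash: constants 6 and n differ; no unifier exists.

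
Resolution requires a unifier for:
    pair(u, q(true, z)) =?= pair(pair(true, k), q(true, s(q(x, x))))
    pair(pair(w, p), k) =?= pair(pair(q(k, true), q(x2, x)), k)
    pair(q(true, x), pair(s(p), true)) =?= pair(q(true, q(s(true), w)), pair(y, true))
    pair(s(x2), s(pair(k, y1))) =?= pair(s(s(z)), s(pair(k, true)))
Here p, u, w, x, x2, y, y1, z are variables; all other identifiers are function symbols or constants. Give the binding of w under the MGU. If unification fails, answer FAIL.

q(k, true)

Decompose pair/2: u =?= pair(true, k),  q(true, z) =?= q(true, s(q(x, x))).
Bind u := pair(true, k); no other remaining equation mentions u.
Decompose q/2: true =?= true,  z =?= s(q(x, x)).
Delete trivial equation true =?= true.
Bind z := s(q(x, x)); substituting into the one remaining equation that mentions z gives: pair(s(x2), s(pair(k, y1))) =?= pair(s(s(s(q(x, x)))), s(pair(k, true))).
Decompose pair/2: pair(w, p) =?= pair(q(k, true), q(x2, x)),  k =?= k.
Decompose pair/2: w =?= q(k, true),  p =?= q(x2, x).
Bind w := q(k, true); substituting into the one remaining equation that mentions w gives: pair(q(true, x), pair(s(p), true)) =?= pair(q(true, q(s(true), q(k, true))), pair(y, true)).
Bind p := q(x2, x); substituting into the one remaining equation that mentions p gives: pair(q(true, x), pair(s(q(x2, x)), true)) =?= pair(q(true, q(s(true), q(k, true))), pair(y, true)).
Delete trivial equation k =?= k.
Decompose pair/2: q(true, x) =?= q(true, q(s(true), q(k, true))),  pair(s(q(x2, x)), true) =?= pair(y, true).
Decompose q/2: true =?= true,  x =?= q(s(true), q(k, true)).
Delete trivial equation true =?= true.
Bind x := q(s(true), q(k, true)); substituting into the remaining equations gives: pair(s(q(x2, q(s(true), q(k, true)))), true) =?= pair(y, true),  pair(s(x2), s(pair(k, y1))) =?= pair(s(s(s(q(q(s(true), q(k, true)), q(s(true), q(k, true)))))), s(pair(k, true))). Substituting into the earlier bindings gives z := s(q(q(s(true), q(k, true)), q(s(true), q(k, true)))), p := q(x2, q(s(true), q(k, true))).
Decompose pair/2: s(q(x2, q(s(true), q(k, true)))) =?= y,  true =?= true.
Bind y := s(q(x2, q(s(true), q(k, true)))); no other remaining equation mentions y.
Delete trivial equation true =?= true.
Decompose pair/2: s(x2) =?= s(s(s(q(q(s(true), q(k, true)), q(s(true), q(k, true)))))),  s(pair(k, y1)) =?= s(pair(k, true)).
Decompose s/1: x2 =?= s(s(q(q(s(true), q(k, true)), q(s(true), q(k, true))))).
Bind x2 := s(s(q(q(s(true), q(k, true)), q(s(true), q(k, true))))); no other remaining equation mentions x2. Substituting into the earlier bindings gives p := q(s(s(q(q(s(true), q(k, true)), q(s(true), q(k, true))))), q(s(true), q(k, true))), y := s(q(s(s(q(q(s(true), q(k, true)), q(s(true), q(k, true))))), q(s(true), q(k, true)))).
Decompose s/1: pair(k, y1) =?= pair(k, true).
Decompose pair/2: k =?= k,  y1 =?= true.
Delete trivial equation k =?= k.
Bind y1 := true.
MGU = { u -> pair(true, k), z -> s(q(q(s(true), q(k, true)), q(s(true), q(k, true)))), w -> q(k, true), p -> q(s(s(q(q(s(true), q(k, true)), q(s(true), q(k, true))))), q(s(true), q(k, true))), x -> q(s(true), q(k, true)), y -> s(q(s(s(q(q(s(true), q(k, true)), q(s(true), q(k, true))))), q(s(true), q(k, true)))), x2 -> s(s(q(q(s(true), q(k, true)), q(s(true), q(k, true))))), y1 -> true }, so w -> q(k, true).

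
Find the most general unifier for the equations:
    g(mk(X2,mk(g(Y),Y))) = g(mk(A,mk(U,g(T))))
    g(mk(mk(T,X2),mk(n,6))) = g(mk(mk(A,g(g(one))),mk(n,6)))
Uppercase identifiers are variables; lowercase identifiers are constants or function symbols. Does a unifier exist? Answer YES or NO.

Decompose g/1: mk(X2,mk(g(Y),Y)) = mk(A,mk(U,g(T))).
Decompose mk/2: X2 = A,  mk(g(Y),Y) = mk(U,g(T)).
Bind X2 := A; substituting into the one remaining equation that mentions X2 gives: g(mk(mk(T,A),mk(n,6))) = g(mk(mk(A,g(g(one))),mk(n,6))).
Decompose mk/2: g(Y) = U,  Y = g(T).
Bind U := g(Y); no other remaining equation mentions U.
Bind Y := g(T); no other remaining equation mentions Y. Substituting into the earlier binding gives U := g(g(T)).
Decompose g/1: mk(mk(T,A),mk(n,6)) = mk(mk(A,g(g(one))),mk(n,6)).
Decompose mk/2: mk(T,A) = mk(A,g(g(one))),  mk(n,6) = mk(n,6).
Decompose mk/2: T = A,  A = g(g(one)).
Bind T := A; no other remaining equation mentions T. Substituting into the earlier bindings gives U := g(g(A)), Y := g(A).
Bind A := g(g(one)); no other remaining equation mentions A. Substituting into the earlier bindings gives X2 := g(g(one)), U := g(g(g(g(one)))), Y := g(g(g(one))), T := g(g(one)).
Delete trivial equation mk(n,6) = mk(n,6).
No equations remain and no clash or occurs-check failure arose, so a unifier exists.

YES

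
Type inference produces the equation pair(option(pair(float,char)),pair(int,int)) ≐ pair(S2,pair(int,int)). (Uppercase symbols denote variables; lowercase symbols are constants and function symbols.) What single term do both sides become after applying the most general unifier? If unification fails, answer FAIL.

Decompose pair/2: option(pair(float,char)) ≐ S2,  pair(int,int) ≐ pair(int,int).
Bind S2 := option(pair(float,char)); no other remaining equation mentions S2.
Delete trivial equation pair(int,int) ≐ pair(int,int).
Applying the MGU to either side gives pair(option(pair(float,char)),pair(int,int)).

pair(option(pair(float,char)),pair(int,int))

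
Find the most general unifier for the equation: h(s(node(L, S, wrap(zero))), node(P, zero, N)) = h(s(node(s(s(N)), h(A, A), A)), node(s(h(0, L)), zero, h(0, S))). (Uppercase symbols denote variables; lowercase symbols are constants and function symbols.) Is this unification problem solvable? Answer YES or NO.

YES

Decompose h/2: s(node(L, S, wrap(zero))) = s(node(s(s(N)), h(A, A), A)),  node(P, zero, N) = node(s(h(0, L)), zero, h(0, S)).
Decompose s/1: node(L, S, wrap(zero)) = node(s(s(N)), h(A, A), A).
Decompose node/3: L = s(s(N)),  S = h(A, A),  wrap(zero) = A.
Bind L := s(s(N)); substituting into the one remaining equation that mentions L gives: node(P, zero, N) = node(s(h(0, s(s(N)))), zero, h(0, S)).
Bind S := h(A, A); substituting into the one remaining equation that mentions S gives: node(P, zero, N) = node(s(h(0, s(s(N)))), zero, h(0, h(A, A))).
Bind A := wrap(zero); substituting into the remaining equation gives: node(P, zero, N) = node(s(h(0, s(s(N)))), zero, h(0, h(wrap(zero), wrap(zero)))). Substituting into the earlier binding gives S := h(wrap(zero), wrap(zero)).
Decompose node/3: P = s(h(0, s(s(N)))),  zero = zero,  N = h(0, h(wrap(zero), wrap(zero))).
Bind P := s(h(0, s(s(N)))); no other remaining equation mentions P.
Delete trivial equation zero = zero.
Bind N := h(0, h(wrap(zero), wrap(zero))). Substituting into the earlier bindings gives L := s(s(h(0, h(wrap(zero), wrap(zero))))), P := s(h(0, s(s(h(0, h(wrap(zero), wrap(zero))))))).
No equations remain and no clash or occurs-check failure arose, so a unifier exists.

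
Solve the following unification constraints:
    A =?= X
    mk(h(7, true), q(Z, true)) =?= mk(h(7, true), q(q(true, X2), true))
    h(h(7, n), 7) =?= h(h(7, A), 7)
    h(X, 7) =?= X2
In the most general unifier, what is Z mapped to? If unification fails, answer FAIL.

q(true, h(n, 7))

Bind A := X; substituting into the one remaining equation that mentions A gives: h(h(7, n), 7) =?= h(h(7, X), 7).
Decompose mk/2: h(7, true) =?= h(7, true),  q(Z, true) =?= q(q(true, X2), true).
Delete trivial equation h(7, true) =?= h(7, true).
Decompose q/2: Z =?= q(true, X2),  true =?= true.
Bind Z := q(true, X2); no other remaining equation mentions Z.
Delete trivial equation true =?= true.
Decompose h/2: h(7, n) =?= h(7, X),  7 =?= 7.
Decompose h/2: 7 =?= 7,  n =?= X.
Delete trivial equation 7 =?= 7.
Bind X := n; substituting into the one remaining equation that mentions X gives: h(n, 7) =?= X2. Substituting into the earlier binding gives A := n.
Delete trivial equation 7 =?= 7.
Bind X2 := h(n, 7). Substituting into the earlier binding gives Z := q(true, h(n, 7)).
MGU = { A := n, Z := q(true, h(n, 7)), X := n, X2 := h(n, 7) }, so Z := q(true, h(n, 7)).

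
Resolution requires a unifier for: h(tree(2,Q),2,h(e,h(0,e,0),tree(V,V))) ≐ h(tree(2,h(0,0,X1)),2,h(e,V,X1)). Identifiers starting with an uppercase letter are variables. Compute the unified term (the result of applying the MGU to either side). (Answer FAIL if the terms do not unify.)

h(tree(2,h(0,0,tree(h(0,e,0),h(0,e,0)))),2,h(e,h(0,e,0),tree(h(0,e,0),h(0,e,0))))

Decompose h/3: tree(2,Q) ≐ tree(2,h(0,0,X1)),  2 ≐ 2,  h(e,h(0,e,0),tree(V,V)) ≐ h(e,V,X1).
Decompose tree/2: 2 ≐ 2,  Q ≐ h(0,0,X1).
Delete trivial equation 2 ≐ 2.
Bind Q := h(0,0,X1); no other remaining equation mentions Q.
Delete trivial equation 2 ≐ 2.
Decompose h/3: e ≐ e,  h(0,e,0) ≐ V,  tree(V,V) ≐ X1.
Delete trivial equation e ≐ e.
Bind V := h(0,e,0); substituting into the remaining equation gives: tree(h(0,e,0),h(0,e,0)) ≐ X1.
Bind X1 := tree(h(0,e,0),h(0,e,0)). Substituting into the earlier binding gives Q := h(0,0,tree(h(0,e,0),h(0,e,0))).
Applying the MGU to either side gives h(tree(2,h(0,0,tree(h(0,e,0),h(0,e,0)))),2,h(e,h(0,e,0),tree(h(0,e,0),h(0,e,0)))).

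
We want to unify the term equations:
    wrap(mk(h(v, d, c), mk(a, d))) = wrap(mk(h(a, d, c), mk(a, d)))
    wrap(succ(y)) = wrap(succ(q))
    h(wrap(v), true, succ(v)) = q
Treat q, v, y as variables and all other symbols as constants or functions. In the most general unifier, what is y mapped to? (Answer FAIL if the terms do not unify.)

Decompose wrap/1: mk(h(v, d, c), mk(a, d)) = mk(h(a, d, c), mk(a, d)).
Decompose mk/2: h(v, d, c) = h(a, d, c),  mk(a, d) = mk(a, d).
Decompose h/3: v = a,  d = d,  c = c.
Bind v := a; substituting into the one remaining equation that mentions v gives: h(wrap(a), true, succ(a)) = q.
Delete trivial equation d = d.
Delete trivial equation c = c.
Delete trivial equation mk(a, d) = mk(a, d).
Decompose wrap/1: succ(y) = succ(q).
Decompose succ/1: y = q.
Bind y := q; no other remaining equation mentions y.
Bind q := h(wrap(a), true, succ(a)). Substituting into the earlier binding gives y := h(wrap(a), true, succ(a)).
MGU = { v ↦ a, y ↦ h(wrap(a), true, succ(a)), q ↦ h(wrap(a), true, succ(a)) }, so y ↦ h(wrap(a), true, succ(a)).

h(wrap(a), true, succ(a))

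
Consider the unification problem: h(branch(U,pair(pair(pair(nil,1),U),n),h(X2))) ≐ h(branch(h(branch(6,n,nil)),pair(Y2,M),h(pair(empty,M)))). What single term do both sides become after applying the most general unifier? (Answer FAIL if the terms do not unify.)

Decompose h/1: branch(U,pair(pair(pair(nil,1),U),n),h(X2)) ≐ branch(h(branch(6,n,nil)),pair(Y2,M),h(pair(empty,M))).
Decompose branch/3: U ≐ h(branch(6,n,nil)),  pair(pair(pair(nil,1),U),n) ≐ pair(Y2,M),  h(X2) ≐ h(pair(empty,M)).
Bind U := h(branch(6,n,nil)); substituting into the one remaining equation that mentions U gives: pair(pair(pair(nil,1),h(branch(6,n,nil))),n) ≐ pair(Y2,M).
Decompose pair/2: pair(pair(nil,1),h(branch(6,n,nil))) ≐ Y2,  n ≐ M.
Bind Y2 := pair(pair(nil,1),h(branch(6,n,nil))); no other remaining equation mentions Y2.
Bind M := n; substituting into the remaining equation gives: h(X2) ≐ h(pair(empty,n)).
Decompose h/1: X2 ≐ pair(empty,n).
Bind X2 := pair(empty,n).
Applying the MGU to either side gives h(branch(h(branch(6,n,nil)),pair(pair(pair(nil,1),h(branch(6,n,nil))),n),h(pair(empty,n)))).

h(branch(h(branch(6,n,nil)),pair(pair(pair(nil,1),h(branch(6,n,nil))),n),h(pair(empty,n))))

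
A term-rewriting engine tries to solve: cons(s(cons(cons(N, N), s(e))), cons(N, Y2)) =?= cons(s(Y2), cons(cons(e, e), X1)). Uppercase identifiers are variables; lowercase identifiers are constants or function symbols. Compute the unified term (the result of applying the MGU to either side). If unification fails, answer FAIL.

Decompose cons/2: s(cons(cons(N, N), s(e))) =?= s(Y2),  cons(N, Y2) =?= cons(cons(e, e), X1).
Decompose s/1: cons(cons(N, N), s(e)) =?= Y2.
Bind Y2 := cons(cons(N, N), s(e)); substituting into the remaining equation gives: cons(N, cons(cons(N, N), s(e))) =?= cons(cons(e, e), X1).
Decompose cons/2: N =?= cons(e, e),  cons(cons(N, N), s(e)) =?= X1.
Bind N := cons(e, e); substituting into the remaining equation gives: cons(cons(cons(e, e), cons(e, e)), s(e)) =?= X1. Substituting into the earlier binding gives Y2 := cons(cons(cons(e, e), cons(e, e)), s(e)).
Bind X1 := cons(cons(cons(e, e), cons(e, e)), s(e)).
Applying the MGU to either side gives cons(s(cons(cons(cons(e, e), cons(e, e)), s(e))), cons(cons(e, e), cons(cons(cons(e, e), cons(e, e)), s(e)))).

cons(s(cons(cons(cons(e, e), cons(e, e)), s(e))), cons(cons(e, e), cons(cons(cons(e, e), cons(e, e)), s(e))))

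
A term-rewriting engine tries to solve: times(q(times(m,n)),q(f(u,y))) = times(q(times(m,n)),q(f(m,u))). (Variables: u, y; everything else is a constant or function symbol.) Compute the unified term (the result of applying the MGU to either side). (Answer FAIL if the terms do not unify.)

times(q(times(m,n)),q(f(m,m)))

Decompose times/2: q(times(m,n)) = q(times(m,n)),  q(f(u,y)) = q(f(m,u)).
Delete trivial equation q(times(m,n)) = q(times(m,n)).
Decompose q/1: f(u,y) = f(m,u).
Decompose f/2: u = m,  y = u.
Bind u := m; substituting into the remaining equation gives: y = m.
Bind y := m.
Applying the MGU to either side gives times(q(times(m,n)),q(f(m,m))).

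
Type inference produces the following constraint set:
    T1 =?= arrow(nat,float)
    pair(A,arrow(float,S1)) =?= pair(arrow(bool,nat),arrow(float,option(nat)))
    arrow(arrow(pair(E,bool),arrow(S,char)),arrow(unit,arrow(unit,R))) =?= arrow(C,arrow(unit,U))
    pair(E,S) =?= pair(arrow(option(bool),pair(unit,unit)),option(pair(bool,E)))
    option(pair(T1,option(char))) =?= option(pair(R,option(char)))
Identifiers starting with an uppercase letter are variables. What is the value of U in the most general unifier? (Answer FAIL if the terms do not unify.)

arrow(unit,arrow(nat,float))

Bind T1 := arrow(nat,float); substituting into the one remaining equation that mentions T1 gives: option(pair(arrow(nat,float),option(char))) =?= option(pair(R,option(char))).
Decompose pair/2: A =?= arrow(bool,nat),  arrow(float,S1) =?= arrow(float,option(nat)).
Bind A := arrow(bool,nat); no other remaining equation mentions A.
Decompose arrow/2: float =?= float,  S1 =?= option(nat).
Delete trivial equation float =?= float.
Bind S1 := option(nat); no other remaining equation mentions S1.
Decompose arrow/2: arrow(pair(E,bool),arrow(S,char)) =?= C,  arrow(unit,arrow(unit,R)) =?= arrow(unit,U).
Bind C := arrow(pair(E,bool),arrow(S,char)); no other remaining equation mentions C.
Decompose arrow/2: unit =?= unit,  arrow(unit,R) =?= U.
Delete trivial equation unit =?= unit.
Bind U := arrow(unit,R); no other remaining equation mentions U.
Decompose pair/2: E =?= arrow(option(bool),pair(unit,unit)),  S =?= option(pair(bool,E)).
Bind E := arrow(option(bool),pair(unit,unit)); substituting into the one remaining equation that mentions E gives: S =?= option(pair(bool,arrow(option(bool),pair(unit,unit)))). Substituting into the earlier binding gives C := arrow(pair(arrow(option(bool),pair(unit,unit)),bool),arrow(S,char)).
Bind S := option(pair(bool,arrow(option(bool),pair(unit,unit)))); no other remaining equation mentions S. Substituting into the earlier binding gives C := arrow(pair(arrow(option(bool),pair(unit,unit)),bool),arrow(option(pair(bool,arrow(option(bool),pair(unit,unit)))),char)).
Decompose option/1: pair(arrow(nat,float),option(char)) =?= pair(R,option(char)).
Decompose pair/2: arrow(nat,float) =?= R,  option(char) =?= option(char).
Bind R := arrow(nat,float); no other remaining equation mentions R. Substituting into the earlier binding gives U := arrow(unit,arrow(nat,float)).
Delete trivial equation option(char) =?= option(char).
MGU = { T1 -> arrow(nat,float), A -> arrow(bool,nat), S1 -> option(nat), C -> arrow(pair(arrow(option(bool),pair(unit,unit)),bool),arrow(option(pair(bool,arrow(option(bool),pair(unit,unit)))),char)), U -> arrow(unit,arrow(nat,float)), E -> arrow(option(bool),pair(unit,unit)), S -> option(pair(bool,arrow(option(bool),pair(unit,unit)))), R -> arrow(nat,float) }, so U -> arrow(unit,arrow(nat,float)).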